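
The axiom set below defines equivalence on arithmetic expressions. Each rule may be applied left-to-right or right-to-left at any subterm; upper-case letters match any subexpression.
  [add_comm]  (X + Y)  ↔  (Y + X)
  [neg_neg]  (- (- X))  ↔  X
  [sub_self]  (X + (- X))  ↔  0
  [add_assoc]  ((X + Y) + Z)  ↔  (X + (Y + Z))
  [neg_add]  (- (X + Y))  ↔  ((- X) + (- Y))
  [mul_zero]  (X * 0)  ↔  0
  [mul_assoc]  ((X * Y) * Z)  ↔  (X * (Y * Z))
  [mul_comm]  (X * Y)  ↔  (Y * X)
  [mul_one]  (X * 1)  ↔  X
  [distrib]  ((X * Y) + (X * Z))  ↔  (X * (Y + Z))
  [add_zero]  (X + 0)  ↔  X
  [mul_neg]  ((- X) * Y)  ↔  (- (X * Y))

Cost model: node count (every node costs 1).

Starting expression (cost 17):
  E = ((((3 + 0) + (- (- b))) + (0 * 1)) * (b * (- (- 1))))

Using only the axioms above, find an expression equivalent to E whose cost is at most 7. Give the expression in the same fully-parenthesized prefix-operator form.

((3 + b) * (b * 1))   [cost 7]

step 1: neg_neg (→) rewrites (- (- b)) into b, now ((((3 + 0) + b) + (0 * 1)) * (b * (- (- 1))))
step 2: mul_one (→) rewrites (0 * 1) into 0, now ((((3 + 0) + b) + 0) * (b * (- (- 1))))
step 3: neg_neg (→) rewrites (- (- 1)) into 1, now ((((3 + 0) + b) + 0) * (b * 1))
step 4: add_zero (→) rewrites (((3 + 0) + b) + 0) into ((3 + 0) + b), now (((3 + 0) + b) * (b * 1))
step 5: add_zero (→) rewrites (3 + 0) into 3, reaching cost 7 (bound 7)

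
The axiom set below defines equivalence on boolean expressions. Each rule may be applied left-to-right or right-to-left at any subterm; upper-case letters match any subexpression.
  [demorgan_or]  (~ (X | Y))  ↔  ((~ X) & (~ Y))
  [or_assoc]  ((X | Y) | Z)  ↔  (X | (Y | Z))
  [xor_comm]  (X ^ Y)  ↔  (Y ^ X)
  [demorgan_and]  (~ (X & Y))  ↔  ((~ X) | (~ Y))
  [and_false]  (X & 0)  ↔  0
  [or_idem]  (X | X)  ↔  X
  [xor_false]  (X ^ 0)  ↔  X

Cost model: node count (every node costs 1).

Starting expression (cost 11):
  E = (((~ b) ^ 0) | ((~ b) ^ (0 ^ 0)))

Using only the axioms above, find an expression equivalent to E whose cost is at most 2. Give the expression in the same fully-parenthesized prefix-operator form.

1. [xor_false →] (0 ^ 0)  →  0;  E = (((~ b) ^ 0) | ((~ b) ^ 0))
2. [or_idem →] (((~ b) ^ 0) | ((~ b) ^ 0))  →  ((~ b) ^ 0)
3. [xor_false →] ((~ b) ^ 0)  →  (~ b);  cost 2 ≤ 2, done

(~ b)   [cost 2]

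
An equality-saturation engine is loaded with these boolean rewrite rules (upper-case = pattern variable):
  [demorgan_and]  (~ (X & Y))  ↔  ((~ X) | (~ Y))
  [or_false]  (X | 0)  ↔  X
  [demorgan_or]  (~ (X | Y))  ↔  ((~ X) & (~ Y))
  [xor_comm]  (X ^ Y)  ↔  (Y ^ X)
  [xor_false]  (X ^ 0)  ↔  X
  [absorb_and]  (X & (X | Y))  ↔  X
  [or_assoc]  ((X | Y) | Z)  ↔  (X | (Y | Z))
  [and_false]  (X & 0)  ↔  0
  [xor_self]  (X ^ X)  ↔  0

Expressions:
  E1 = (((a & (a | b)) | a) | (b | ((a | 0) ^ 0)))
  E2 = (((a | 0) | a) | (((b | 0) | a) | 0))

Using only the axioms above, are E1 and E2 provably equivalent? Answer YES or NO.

step 1: absorb_and (→) rewrites (a & (a | b)) into a, now ((a | a) | (b | ((a | 0) ^ 0)))
step 2: or_false (→) rewrites (a | 0) into a, now ((a | a) | (b | (a ^ 0)))
step 3: xor_false (→) rewrites (a ^ 0) into a, now ((a | a) | (b | a))
step 4: or_false (←) rewrites a into (a | 0), now (((a | 0) | a) | (b | a))
step 5: or_false (←) rewrites b into (b | 0), now (((a | 0) | a) | ((b | 0) | a))
step 6: or_false (←) rewrites ((b | 0) | a) into (((b | 0) | a) | 0), which is E2

YES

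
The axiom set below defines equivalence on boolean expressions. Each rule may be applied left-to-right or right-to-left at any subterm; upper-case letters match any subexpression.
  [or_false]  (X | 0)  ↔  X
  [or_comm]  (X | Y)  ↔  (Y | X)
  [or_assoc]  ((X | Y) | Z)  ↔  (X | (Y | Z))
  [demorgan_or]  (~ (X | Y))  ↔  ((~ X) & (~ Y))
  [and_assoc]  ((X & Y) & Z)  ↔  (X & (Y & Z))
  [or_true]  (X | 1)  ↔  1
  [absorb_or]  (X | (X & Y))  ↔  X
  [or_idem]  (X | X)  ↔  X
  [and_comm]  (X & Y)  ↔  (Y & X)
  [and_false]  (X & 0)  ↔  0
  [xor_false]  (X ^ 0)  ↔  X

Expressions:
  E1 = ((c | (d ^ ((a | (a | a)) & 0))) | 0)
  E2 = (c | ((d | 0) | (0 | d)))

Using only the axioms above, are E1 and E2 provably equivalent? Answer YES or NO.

YES

step 1: or_false (→) rewrites ((c | (d ^ ((a | (a | a)) & 0))) | 0) into (c | (d ^ ((a | (a | a)) & 0)))
step 2: or_idem (→) rewrites (a | a) into a, now (c | (d ^ ((a | a) & 0)))
step 3: or_idem (→) rewrites (a | a) into a, now (c | (d ^ (a & 0)))
step 4: and_false (→) rewrites (a & 0) into 0, now (c | (d ^ 0))
step 5: xor_false (→) rewrites (d ^ 0) into d, now (c | d)
step 6: or_false (←) rewrites d into (d | 0), now (c | (d | 0))
step 7: or_idem (←) rewrites (d | 0) into ((d | 0) | (d | 0)), now (c | ((d | 0) | (d | 0)))
step 8: or_comm (→) rewrites (d | 0) into (0 | d), which is E2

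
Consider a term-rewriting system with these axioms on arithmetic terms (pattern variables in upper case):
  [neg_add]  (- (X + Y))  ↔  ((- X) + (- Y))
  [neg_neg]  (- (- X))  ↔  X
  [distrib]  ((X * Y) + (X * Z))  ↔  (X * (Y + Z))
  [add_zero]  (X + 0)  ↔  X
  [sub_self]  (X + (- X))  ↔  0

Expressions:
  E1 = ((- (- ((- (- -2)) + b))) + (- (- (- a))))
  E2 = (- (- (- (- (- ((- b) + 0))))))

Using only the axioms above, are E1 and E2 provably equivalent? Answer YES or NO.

NO

Every axiom is a valid identity, so a rewrite proof would force E1 and E2 to agree under every assignment.
At a=0, b=0: E1 = -2 but E2 = 0; they differ, so no derivation exists.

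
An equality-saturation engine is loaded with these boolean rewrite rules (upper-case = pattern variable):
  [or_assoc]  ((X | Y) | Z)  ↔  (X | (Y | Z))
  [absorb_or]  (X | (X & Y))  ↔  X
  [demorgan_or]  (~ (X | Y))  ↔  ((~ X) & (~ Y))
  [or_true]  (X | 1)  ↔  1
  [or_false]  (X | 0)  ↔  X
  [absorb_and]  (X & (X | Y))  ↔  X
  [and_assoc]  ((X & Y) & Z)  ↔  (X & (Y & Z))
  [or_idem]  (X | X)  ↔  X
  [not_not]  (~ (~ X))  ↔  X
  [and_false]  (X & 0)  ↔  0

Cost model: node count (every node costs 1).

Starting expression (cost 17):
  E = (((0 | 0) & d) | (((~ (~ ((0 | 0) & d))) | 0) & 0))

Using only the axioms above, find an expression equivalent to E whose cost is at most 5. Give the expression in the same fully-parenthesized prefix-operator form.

((0 | 0) & d)   [cost 5]

1. [or_false →] ((~ (~ ((0 | 0) & d))) | 0)  →  (~ (~ ((0 | 0) & d)));  E = (((0 | 0) & d) | ((~ (~ ((0 | 0) & d))) & 0))
2. [not_not →] (~ (~ ((0 | 0) & d)))  →  ((0 | 0) & d);  E = (((0 | 0) & d) | (((0 | 0) & d) & 0))
3. [absorb_or →] (((0 | 0) & d) | (((0 | 0) & d) & 0))  →  ((0 | 0) & d);  cost 5 ≤ 5, done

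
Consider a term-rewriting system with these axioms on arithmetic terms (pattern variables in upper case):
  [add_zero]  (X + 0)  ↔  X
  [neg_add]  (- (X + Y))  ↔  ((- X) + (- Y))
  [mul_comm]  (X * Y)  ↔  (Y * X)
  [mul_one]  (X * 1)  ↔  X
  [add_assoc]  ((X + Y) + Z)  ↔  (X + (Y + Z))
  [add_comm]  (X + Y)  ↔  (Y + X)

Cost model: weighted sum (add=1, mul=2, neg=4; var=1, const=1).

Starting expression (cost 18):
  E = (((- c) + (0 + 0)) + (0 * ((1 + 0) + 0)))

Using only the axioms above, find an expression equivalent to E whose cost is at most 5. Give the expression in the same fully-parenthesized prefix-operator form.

step 1: add_zero (→) rewrites (1 + 0) into 1, now (((- c) + (0 + 0)) + (0 * (1 + 0)))
step 2: add_comm (→) rewrites ((- c) + (0 + 0)) into ((0 + 0) + (- c)), now (((0 + 0) + (- c)) + (0 * (1 + 0)))
step 3: add_zero (→) rewrites (1 + 0) into 1, now (((0 + 0) + (- c)) + (0 * 1))
step 4: mul_one (→) rewrites (0 * 1) into 0, now (((0 + 0) + (- c)) + 0)
step 5: add_zero (→) rewrites (((0 + 0) + (- c)) + 0) into ((0 + 0) + (- c))
step 6: add_zero (→) rewrites (0 + 0) into 0, now (0 + (- c))
step 7: add_comm (→) rewrites (0 + (- c)) into ((- c) + 0)
step 8: add_zero (→) rewrites ((- c) + 0) into (- c), reaching cost 5 (bound 5)

(- c)   [cost 5]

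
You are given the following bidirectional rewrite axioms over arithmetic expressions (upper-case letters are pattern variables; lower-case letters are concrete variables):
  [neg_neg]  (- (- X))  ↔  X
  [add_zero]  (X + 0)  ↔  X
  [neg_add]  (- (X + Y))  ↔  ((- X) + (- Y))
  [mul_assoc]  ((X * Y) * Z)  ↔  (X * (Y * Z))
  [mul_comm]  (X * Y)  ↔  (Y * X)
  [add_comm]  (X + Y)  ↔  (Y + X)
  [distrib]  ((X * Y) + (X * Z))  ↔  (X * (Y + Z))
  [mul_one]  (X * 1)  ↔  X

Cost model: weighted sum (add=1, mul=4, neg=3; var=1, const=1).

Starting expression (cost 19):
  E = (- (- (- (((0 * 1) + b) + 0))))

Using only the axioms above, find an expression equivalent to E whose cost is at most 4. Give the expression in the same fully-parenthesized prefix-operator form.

(1) (0 * 1)  =[mul_one →]=  0    ⊢ (- (- (- ((0 + b) + 0))))
(2) (0 + b)  =[add_comm →]=  (b + 0)    ⊢ (- (- (- ((b + 0) + 0))))
(3) ((b + 0) + 0)  =[add_zero →]=  (b + 0)    ⊢ (- (- (- (b + 0))))
(4) (- (- (- (b + 0))))  =[neg_neg →]=  (- (b + 0))
(5) (b + 0)  =[add_zero →]=  b    ⊢ cost 4, within 4

(- b)   [cost 4]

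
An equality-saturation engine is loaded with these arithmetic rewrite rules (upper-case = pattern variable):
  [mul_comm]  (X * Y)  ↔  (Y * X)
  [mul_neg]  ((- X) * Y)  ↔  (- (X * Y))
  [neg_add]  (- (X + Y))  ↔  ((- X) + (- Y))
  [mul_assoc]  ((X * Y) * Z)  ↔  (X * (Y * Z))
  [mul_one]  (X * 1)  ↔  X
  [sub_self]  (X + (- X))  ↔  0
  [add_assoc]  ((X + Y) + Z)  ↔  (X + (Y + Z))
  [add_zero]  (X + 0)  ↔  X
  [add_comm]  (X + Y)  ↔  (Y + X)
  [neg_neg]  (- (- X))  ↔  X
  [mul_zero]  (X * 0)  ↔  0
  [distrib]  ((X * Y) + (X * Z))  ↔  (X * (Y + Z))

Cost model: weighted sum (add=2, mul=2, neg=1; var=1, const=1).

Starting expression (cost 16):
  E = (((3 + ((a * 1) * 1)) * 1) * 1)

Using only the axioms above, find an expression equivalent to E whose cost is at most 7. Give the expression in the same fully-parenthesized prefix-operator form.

(1) ((a * 1) * 1)  =[mul_one →]=  (a * 1)    ⊢ (((3 + (a * 1)) * 1) * 1)
(2) (a * 1)  =[mul_one →]=  a    ⊢ (((3 + a) * 1) * 1)
(3) ((3 + a) * 1)  =[mul_one →]=  (3 + a)    ⊢ cost 7, within 7

((3 + a) * 1)   [cost 7]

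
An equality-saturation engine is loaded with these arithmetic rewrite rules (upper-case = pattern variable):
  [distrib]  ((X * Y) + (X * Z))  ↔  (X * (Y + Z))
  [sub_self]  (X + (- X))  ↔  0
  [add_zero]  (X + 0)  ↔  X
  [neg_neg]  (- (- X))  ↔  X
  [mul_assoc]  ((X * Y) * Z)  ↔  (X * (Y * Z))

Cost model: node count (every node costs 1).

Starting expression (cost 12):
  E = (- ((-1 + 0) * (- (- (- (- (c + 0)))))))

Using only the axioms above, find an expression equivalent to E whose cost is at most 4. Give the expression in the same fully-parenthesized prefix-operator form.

(- (-1 * c))   [cost 4]

(1) (- (- (- (- (c + 0)))))  =[neg_neg →]=  (- (- (c + 0)))    ⊢ (- ((-1 + 0) * (- (- (c + 0)))))
(2) (- (- (c + 0)))  =[neg_neg →]=  (c + 0)    ⊢ (- ((-1 + 0) * (c + 0)))
(3) (c + 0)  =[add_zero →]=  c    ⊢ (- ((-1 + 0) * c))
(4) (-1 + 0)  =[add_zero →]=  -1    ⊢ cost 4, within 4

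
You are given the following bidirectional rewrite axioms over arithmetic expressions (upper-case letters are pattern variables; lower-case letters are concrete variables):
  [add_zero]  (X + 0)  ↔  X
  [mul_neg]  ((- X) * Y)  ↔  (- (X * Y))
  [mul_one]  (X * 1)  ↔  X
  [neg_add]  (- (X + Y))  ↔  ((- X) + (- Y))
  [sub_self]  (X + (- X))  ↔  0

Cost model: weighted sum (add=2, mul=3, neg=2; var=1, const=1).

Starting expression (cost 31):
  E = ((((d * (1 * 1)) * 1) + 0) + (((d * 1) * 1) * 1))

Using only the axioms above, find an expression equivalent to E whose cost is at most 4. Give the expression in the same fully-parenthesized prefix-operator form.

(d + d)   [cost 4]

step 1: mul_one (→) rewrites (1 * 1) into 1, now ((((d * 1) * 1) + 0) + (((d * 1) * 1) * 1))
step 2: mul_one (→) rewrites (d * 1) into d, now (((d * 1) + 0) + (((d * 1) * 1) * 1))
step 3: mul_one (→) rewrites ((d * 1) * 1) into (d * 1), now (((d * 1) + 0) + ((d * 1) * 1))
step 4: add_zero (→) rewrites ((d * 1) + 0) into (d * 1), now ((d * 1) + ((d * 1) * 1))
step 5: mul_one (→) rewrites (d * 1) into d, now (d + ((d * 1) * 1))
step 6: mul_one (→) rewrites (d * 1) into d, now (d + (d * 1))
step 7: mul_one (→) rewrites (d * 1) into d, reaching cost 4 (bound 4)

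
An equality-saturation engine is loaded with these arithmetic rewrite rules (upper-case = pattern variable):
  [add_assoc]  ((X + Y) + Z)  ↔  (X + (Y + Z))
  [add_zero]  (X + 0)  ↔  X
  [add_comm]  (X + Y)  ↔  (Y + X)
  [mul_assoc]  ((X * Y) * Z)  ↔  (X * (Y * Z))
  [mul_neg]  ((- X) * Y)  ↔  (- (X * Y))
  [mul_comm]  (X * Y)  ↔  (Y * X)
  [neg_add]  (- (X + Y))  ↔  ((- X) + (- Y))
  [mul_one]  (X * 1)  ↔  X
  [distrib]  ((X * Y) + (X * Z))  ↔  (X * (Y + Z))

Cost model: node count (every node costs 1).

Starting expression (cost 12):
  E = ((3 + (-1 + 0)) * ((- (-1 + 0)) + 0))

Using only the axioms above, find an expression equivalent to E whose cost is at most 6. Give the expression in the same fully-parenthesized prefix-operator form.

1. [add_zero →] ((- (-1 + 0)) + 0)  →  (- (-1 + 0));  E = ((3 + (-1 + 0)) * (- (-1 + 0)))
2. [add_zero →] (-1 + 0)  →  -1;  E = ((3 + (-1 + 0)) * (- -1))
3. [add_zero →] (-1 + 0)  →  -1;  cost 6 ≤ 6, done

((3 + -1) * (- -1))   [cost 6]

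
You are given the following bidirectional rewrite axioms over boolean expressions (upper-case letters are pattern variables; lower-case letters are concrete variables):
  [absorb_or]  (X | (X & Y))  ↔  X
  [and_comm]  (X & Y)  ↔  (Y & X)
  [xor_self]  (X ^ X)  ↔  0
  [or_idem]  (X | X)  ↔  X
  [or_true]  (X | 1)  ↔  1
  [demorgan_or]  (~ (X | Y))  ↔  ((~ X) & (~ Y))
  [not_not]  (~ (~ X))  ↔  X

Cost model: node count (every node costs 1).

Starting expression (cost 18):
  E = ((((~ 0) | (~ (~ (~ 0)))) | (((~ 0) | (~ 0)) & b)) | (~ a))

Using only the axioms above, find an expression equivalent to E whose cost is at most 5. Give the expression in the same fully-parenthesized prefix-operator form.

1. [not_not →] (~ (~ (~ 0)))  →  (~ 0);  E = ((((~ 0) | (~ 0)) | (((~ 0) | (~ 0)) & b)) | (~ a))
2. [absorb_or →] (((~ 0) | (~ 0)) | (((~ 0) | (~ 0)) & b))  →  ((~ 0) | (~ 0));  E = (((~ 0) | (~ 0)) | (~ a))
3. [or_idem →] ((~ 0) | (~ 0))  →  (~ 0);  cost 5 ≤ 5, done

((~ 0) | (~ a))   [cost 5]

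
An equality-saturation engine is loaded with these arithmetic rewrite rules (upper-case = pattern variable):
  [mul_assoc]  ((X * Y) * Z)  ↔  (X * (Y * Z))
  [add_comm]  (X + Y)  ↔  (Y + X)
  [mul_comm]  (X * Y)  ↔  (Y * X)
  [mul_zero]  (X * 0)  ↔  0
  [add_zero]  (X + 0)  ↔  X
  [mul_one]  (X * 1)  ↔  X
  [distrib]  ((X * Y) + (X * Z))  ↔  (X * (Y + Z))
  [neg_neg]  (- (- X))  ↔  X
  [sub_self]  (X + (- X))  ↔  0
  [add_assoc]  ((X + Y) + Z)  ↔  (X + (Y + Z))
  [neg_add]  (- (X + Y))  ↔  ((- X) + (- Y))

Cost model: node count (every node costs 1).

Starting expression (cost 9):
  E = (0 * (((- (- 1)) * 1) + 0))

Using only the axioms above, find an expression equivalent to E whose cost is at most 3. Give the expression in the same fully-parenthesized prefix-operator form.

1. [mul_one →] ((- (- 1)) * 1)  →  (- (- 1));  E = (0 * ((- (- 1)) + 0))
2. [neg_neg →] (- (- 1))  →  1;  E = (0 * (1 + 0))
3. [add_zero →] (1 + 0)  →  1;  cost 3 ≤ 3, done

(0 * 1)   [cost 3]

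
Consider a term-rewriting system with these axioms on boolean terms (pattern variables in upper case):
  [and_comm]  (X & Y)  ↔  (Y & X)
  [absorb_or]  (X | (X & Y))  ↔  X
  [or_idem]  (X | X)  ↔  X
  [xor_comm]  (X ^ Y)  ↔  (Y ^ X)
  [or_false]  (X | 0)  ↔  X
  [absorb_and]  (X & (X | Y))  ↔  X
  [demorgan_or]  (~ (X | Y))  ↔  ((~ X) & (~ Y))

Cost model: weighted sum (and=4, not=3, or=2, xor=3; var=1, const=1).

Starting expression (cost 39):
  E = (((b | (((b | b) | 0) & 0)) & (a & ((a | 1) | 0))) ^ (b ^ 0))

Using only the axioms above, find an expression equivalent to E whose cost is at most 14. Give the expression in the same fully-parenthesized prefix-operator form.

((b & a) ^ (b ^ 0))   [cost 14]

1. [or_idem →] (b | b)  →  b;  E = (((b | ((b | 0) & 0)) & (a & ((a | 1) | 0))) ^ (b ^ 0))
2. [or_false →] ((a | 1) | 0)  →  (a | 1);  E = (((b | ((b | 0) & 0)) & (a & (a | 1))) ^ (b ^ 0))
3. [or_false →] (b | 0)  →  b;  E = (((b | (b & 0)) & (a & (a | 1))) ^ (b ^ 0))
4. [absorb_and →] (a & (a | 1))  →  a;  E = (((b | (b & 0)) & a) ^ (b ^ 0))
5. [absorb_or →] (b | (b & 0))  →  b;  cost 14 ≤ 14, done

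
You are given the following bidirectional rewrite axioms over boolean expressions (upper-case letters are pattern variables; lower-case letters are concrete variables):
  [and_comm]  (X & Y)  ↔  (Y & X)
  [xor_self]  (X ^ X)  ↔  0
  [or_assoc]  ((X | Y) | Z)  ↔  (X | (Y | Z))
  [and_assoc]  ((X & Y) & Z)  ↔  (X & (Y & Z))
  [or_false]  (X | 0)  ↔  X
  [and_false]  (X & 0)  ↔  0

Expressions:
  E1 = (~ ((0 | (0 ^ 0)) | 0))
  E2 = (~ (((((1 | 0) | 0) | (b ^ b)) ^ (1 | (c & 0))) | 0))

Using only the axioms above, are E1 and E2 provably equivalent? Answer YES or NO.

YES

1. [xor_self →] (0 ^ 0)  →  0;  E1 = (~ ((0 | 0) | 0))
2. [or_false →] ((0 | 0) | 0)  →  (0 | 0);  E1 = (~ (0 | 0))
3. [or_false →] (0 | 0)  →  0;  E1 = (~ 0)
4. [xor_self ←] 0  →  (1 ^ 1);  E1 = (~ (1 ^ 1))
5. [or_false ←] 1  →  (1 | 0);  E1 = (~ (1 ^ (1 | 0)))
6. [and_false ←] 0  →  (c & 0);  E1 = (~ (1 ^ (1 | (c & 0))))
7. [or_false ←] 1  →  (1 | 0);  E1 = (~ ((1 | 0) ^ (1 | (c & 0))))
8. [or_false ←] 1  →  (1 | 0);  E1 = (~ (((1 | 0) | 0) ^ (1 | (c & 0))))
9. [or_false ←] (((1 | 0) | 0) ^ (1 | (c & 0)))  →  ((((1 | 0) | 0) ^ (1 | (c & 0))) | 0);  E1 = (~ ((((1 | 0) | 0) ^ (1 | (c & 0))) | 0))
10. [xor_self ←] 0  →  (b ^ b);  E1 = (~ ((((1 | 0) | (b ^ b)) ^ (1 | (c & 0))) | 0))
11. [or_false ←] 1  →  (1 | 0);  this is E2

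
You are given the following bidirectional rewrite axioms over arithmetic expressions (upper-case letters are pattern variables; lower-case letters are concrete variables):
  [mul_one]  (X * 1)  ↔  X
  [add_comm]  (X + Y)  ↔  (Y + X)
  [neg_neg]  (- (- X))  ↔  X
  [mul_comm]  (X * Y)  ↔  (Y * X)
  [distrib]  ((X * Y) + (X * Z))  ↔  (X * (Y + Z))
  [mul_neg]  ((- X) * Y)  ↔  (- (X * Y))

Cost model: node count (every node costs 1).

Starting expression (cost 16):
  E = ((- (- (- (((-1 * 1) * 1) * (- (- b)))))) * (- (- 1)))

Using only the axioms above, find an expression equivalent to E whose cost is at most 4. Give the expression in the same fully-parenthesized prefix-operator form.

step 1: neg_neg (→) rewrites (- (- (- (((-1 * 1) * 1) * (- (- b)))))) into (- (((-1 * 1) * 1) * (- (- b)))), now ((- (((-1 * 1) * 1) * (- (- b)))) * (- (- 1)))
step 2: neg_neg (→) rewrites (- (- 1)) into 1, now ((- (((-1 * 1) * 1) * (- (- b)))) * 1)
step 3: mul_one (→) rewrites ((-1 * 1) * 1) into (-1 * 1), now ((- ((-1 * 1) * (- (- b)))) * 1)
step 4: neg_neg (→) rewrites (- (- b)) into b, now ((- ((-1 * 1) * b)) * 1)
step 5: mul_one (→) rewrites (-1 * 1) into -1, now ((- (-1 * b)) * 1)
step 6: mul_one (→) rewrites ((- (-1 * b)) * 1) into (- (-1 * b)), reaching cost 4 (bound 4)

(- (-1 * b))   [cost 4]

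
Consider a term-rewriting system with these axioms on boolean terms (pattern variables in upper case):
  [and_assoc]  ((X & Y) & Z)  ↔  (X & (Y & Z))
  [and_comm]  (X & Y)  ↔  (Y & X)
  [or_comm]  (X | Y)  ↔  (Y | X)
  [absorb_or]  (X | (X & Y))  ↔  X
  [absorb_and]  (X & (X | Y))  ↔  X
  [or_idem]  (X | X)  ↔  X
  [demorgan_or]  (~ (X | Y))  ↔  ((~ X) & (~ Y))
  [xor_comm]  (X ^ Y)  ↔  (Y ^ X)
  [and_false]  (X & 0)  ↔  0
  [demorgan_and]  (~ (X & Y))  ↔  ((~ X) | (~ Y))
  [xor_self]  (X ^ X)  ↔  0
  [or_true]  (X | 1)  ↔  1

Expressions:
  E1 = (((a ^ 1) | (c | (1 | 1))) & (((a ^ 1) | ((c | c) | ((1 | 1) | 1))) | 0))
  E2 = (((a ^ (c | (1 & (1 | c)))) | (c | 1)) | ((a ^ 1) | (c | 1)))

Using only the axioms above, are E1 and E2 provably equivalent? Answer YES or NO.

YES

step 1: or_true (→) rewrites (1 | 1) into 1, now (((a ^ 1) | (c | (1 | 1))) & (((a ^ 1) | ((c | c) | (1 | 1))) | 0))
step 2: or_idem (→) rewrites (c | c) into c, now (((a ^ 1) | (c | (1 | 1))) & (((a ^ 1) | (c | (1 | 1))) | 0))
step 3: absorb_and (→) rewrites (((a ^ 1) | (c | (1 | 1))) & (((a ^ 1) | (c | (1 | 1))) | 0)) into ((a ^ 1) | (c | (1 | 1)))
step 4: or_idem (→) rewrites (1 | 1) into 1, now ((a ^ 1) | (c | 1))
step 5: or_idem (←) rewrites ((a ^ 1) | (c | 1)) into (((a ^ 1) | (c | 1)) | ((a ^ 1) | (c | 1)))
step 6: or_true (←) rewrites 1 into (c | 1), now (((a ^ (c | 1)) | (c | 1)) | ((a ^ 1) | (c | 1)))
step 7: absorb_and (←) rewrites 1 into (1 & (1 | c)), which is E2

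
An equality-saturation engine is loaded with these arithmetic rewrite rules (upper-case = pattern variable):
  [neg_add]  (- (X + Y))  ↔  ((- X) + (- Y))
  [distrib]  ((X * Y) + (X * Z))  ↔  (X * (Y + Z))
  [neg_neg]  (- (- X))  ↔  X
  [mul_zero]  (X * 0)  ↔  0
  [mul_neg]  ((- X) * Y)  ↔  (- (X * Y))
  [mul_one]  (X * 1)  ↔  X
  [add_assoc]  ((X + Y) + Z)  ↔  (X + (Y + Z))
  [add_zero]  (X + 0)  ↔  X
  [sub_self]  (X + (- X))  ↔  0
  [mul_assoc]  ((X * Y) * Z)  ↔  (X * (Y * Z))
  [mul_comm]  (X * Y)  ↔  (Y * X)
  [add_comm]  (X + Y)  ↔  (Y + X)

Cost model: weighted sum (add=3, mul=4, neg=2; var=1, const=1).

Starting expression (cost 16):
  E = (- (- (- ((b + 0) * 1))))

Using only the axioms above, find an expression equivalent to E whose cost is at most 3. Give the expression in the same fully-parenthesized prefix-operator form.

(1) (b + 0)  =[add_zero →]=  b    ⊢ (- (- (- (b * 1))))
(2) (b * 1)  =[mul_one →]=  b    ⊢ (- (- (- b)))
(3) (- (- (- b)))  =[neg_neg →]=  (- b)    ⊢ cost 3, within 3

(- b)   [cost 3]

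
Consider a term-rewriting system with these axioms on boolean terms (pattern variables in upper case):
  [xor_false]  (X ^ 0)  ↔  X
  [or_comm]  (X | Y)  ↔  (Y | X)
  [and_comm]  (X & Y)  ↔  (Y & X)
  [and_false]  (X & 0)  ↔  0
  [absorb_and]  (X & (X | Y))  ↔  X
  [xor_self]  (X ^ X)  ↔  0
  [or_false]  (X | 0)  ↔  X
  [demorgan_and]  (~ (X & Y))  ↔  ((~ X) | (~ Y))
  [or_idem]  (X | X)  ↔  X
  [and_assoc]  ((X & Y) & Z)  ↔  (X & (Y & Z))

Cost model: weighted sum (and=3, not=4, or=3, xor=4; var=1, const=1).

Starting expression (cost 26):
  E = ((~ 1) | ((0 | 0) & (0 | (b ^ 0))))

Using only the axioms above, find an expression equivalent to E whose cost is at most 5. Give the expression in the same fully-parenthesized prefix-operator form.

(~ 1)   [cost 5]

step 1: xor_false (→) rewrites (b ^ 0) into b, now ((~ 1) | ((0 | 0) & (0 | b)))
step 2: or_idem (→) rewrites (0 | 0) into 0, now ((~ 1) | (0 & (0 | b)))
step 3: absorb_and (→) rewrites (0 & (0 | b)) into 0, now ((~ 1) | 0)
step 4: or_false (→) rewrites ((~ 1) | 0) into (~ 1), reaching cost 5 (bound 5)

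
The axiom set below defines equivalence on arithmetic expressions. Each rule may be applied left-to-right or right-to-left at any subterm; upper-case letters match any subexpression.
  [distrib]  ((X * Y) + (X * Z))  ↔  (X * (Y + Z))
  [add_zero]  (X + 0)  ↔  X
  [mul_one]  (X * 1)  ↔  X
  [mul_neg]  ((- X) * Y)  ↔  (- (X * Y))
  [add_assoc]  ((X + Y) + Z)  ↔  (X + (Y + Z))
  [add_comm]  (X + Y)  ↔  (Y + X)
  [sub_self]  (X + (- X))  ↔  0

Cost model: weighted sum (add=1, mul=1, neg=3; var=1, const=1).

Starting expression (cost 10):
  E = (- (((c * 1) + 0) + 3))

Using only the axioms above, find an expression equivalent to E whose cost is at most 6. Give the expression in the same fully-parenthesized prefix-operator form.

1. [add_comm →] (((c * 1) + 0) + 3)  →  (3 + ((c * 1) + 0));  E = (- (3 + ((c * 1) + 0)))
2. [mul_one →] (c * 1)  →  c;  E = (- (3 + (c + 0)))
3. [add_zero →] (c + 0)  →  c;  cost 6 ≤ 6, done

(- (3 + c))   [cost 6]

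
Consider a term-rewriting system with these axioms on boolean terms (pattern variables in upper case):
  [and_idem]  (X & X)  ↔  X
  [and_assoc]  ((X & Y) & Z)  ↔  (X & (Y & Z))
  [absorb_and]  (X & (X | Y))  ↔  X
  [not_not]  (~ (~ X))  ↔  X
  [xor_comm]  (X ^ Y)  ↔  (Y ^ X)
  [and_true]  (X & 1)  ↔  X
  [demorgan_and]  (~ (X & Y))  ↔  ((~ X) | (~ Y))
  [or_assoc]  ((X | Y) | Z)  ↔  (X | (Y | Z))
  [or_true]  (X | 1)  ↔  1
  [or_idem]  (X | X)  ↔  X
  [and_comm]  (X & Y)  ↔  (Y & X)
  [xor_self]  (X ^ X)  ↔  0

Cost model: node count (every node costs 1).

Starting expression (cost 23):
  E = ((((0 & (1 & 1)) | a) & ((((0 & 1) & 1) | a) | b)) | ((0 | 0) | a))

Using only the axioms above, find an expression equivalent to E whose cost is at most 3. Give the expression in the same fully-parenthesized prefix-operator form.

1. [and_true →] ((0 & 1) & 1)  →  (0 & 1);  E = ((((0 & (1 & 1)) | a) & (((0 & 1) | a) | b)) | ((0 | 0) | a))
2. [and_idem →] (1 & 1)  →  1;  E = ((((0 & 1) | a) & (((0 & 1) | a) | b)) | ((0 | 0) | a))
3. [or_idem →] (0 | 0)  →  0;  E = ((((0 & 1) | a) & (((0 & 1) | a) | b)) | (0 | a))
4. [absorb_and →] (((0 & 1) | a) & (((0 & 1) | a) | b))  →  ((0 & 1) | a);  E = (((0 & 1) | a) | (0 | a))
5. [and_true →] (0 & 1)  →  0;  E = ((0 | a) | (0 | a))
6. [or_idem →] ((0 | a) | (0 | a))  →  (0 | a);  cost 3 ≤ 3, done

(0 | a)   [cost 3]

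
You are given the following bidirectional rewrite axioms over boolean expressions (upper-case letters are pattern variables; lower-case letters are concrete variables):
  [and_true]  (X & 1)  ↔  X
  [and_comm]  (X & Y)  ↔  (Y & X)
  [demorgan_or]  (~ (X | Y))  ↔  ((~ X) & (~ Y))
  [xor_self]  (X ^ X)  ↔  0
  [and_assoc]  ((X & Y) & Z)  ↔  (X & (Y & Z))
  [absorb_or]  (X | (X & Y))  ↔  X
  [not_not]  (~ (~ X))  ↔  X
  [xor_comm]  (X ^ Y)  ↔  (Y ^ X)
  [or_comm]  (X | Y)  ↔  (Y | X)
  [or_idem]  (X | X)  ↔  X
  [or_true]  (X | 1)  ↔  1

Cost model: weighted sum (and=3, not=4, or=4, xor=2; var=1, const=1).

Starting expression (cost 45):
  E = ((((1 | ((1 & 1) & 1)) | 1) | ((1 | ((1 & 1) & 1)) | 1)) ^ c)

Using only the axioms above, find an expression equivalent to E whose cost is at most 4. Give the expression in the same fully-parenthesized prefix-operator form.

1. [or_idem →] (((1 | ((1 & 1) & 1)) | 1) | ((1 | ((1 & 1) & 1)) | 1))  →  ((1 | ((1 & 1) & 1)) | 1);  E = (((1 | ((1 & 1) & 1)) | 1) ^ c)
2. [and_true →] ((1 & 1) & 1)  →  (1 & 1);  E = (((1 | (1 & 1)) | 1) ^ c)
3. [absorb_or →] (1 | (1 & 1))  →  1;  E = ((1 | 1) ^ c)
4. [or_idem →] (1 | 1)  →  1;  cost 4 ≤ 4, done

(1 ^ c)   [cost 4]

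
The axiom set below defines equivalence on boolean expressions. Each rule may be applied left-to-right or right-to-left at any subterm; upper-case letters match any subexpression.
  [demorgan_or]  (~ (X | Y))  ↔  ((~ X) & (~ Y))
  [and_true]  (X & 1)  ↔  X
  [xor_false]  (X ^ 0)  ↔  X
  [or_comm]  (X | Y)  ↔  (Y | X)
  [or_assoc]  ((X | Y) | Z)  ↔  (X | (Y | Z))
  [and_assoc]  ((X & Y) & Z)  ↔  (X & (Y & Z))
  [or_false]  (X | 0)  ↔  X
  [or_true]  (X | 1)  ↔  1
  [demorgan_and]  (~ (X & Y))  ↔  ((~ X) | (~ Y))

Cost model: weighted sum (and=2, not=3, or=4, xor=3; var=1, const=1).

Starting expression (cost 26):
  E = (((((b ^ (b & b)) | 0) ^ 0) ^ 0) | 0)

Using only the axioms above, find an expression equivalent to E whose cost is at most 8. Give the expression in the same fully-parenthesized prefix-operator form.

(b ^ (b & b))   [cost 8]

step 1: or_false (→) rewrites (((((b ^ (b & b)) | 0) ^ 0) ^ 0) | 0) into ((((b ^ (b & b)) | 0) ^ 0) ^ 0)
step 2: xor_false (→) rewrites ((((b ^ (b & b)) | 0) ^ 0) ^ 0) into (((b ^ (b & b)) | 0) ^ 0)
step 3: or_false (→) rewrites ((b ^ (b & b)) | 0) into (b ^ (b & b)), now ((b ^ (b & b)) ^ 0)
step 4: xor_false (→) rewrites ((b ^ (b & b)) ^ 0) into (b ^ (b & b)), reaching cost 8 (bound 8)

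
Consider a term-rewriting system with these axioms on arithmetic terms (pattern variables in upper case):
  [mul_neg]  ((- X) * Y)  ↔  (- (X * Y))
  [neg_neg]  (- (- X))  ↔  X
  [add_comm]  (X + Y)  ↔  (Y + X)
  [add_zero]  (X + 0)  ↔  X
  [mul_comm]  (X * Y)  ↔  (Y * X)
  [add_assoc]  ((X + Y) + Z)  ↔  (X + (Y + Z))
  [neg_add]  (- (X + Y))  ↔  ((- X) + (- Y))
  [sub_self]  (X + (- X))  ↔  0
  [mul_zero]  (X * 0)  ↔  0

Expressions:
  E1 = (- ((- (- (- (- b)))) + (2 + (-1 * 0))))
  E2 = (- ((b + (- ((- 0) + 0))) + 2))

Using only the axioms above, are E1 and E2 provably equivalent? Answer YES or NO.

YES

(1) (- (- (- (- b))))  =[neg_neg →]=  (- (- b))    ⊢ (- ((- (- b)) + (2 + (-1 * 0))))
(2) (-1 * 0)  =[mul_zero →]=  0    ⊢ (- ((- (- b)) + (2 + 0)))
(3) (- (- b))  =[neg_neg →]=  b    ⊢ (- (b + (2 + 0)))
(4) (2 + 0)  =[add_zero →]=  2    ⊢ (- (b + 2))
(5) b  =[add_zero ←]=  (b + 0)    ⊢ (- ((b + 0) + 2))
(6) 0  =[neg_neg ←]=  (- (- 0))    ⊢ (- ((b + (- (- 0))) + 2))
(7) (- 0)  =[add_zero ←]=  ((- 0) + 0)    ⊢ E2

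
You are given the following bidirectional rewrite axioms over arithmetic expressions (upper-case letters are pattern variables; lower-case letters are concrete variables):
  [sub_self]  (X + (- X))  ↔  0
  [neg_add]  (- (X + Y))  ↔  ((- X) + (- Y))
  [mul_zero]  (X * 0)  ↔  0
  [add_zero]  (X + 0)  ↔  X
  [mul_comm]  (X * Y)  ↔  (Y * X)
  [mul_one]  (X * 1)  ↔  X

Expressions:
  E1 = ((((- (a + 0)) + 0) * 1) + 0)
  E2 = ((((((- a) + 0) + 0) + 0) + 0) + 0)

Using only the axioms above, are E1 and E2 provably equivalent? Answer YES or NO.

step 1: mul_one (→) rewrites (((- (a + 0)) + 0) * 1) into ((- (a + 0)) + 0), now (((- (a + 0)) + 0) + 0)
step 2: add_zero (→) rewrites ((- (a + 0)) + 0) into (- (a + 0)), now ((- (a + 0)) + 0)
step 3: add_zero (→) rewrites ((- (a + 0)) + 0) into (- (a + 0))
step 4: add_zero (→) rewrites (a + 0) into a, now (- a)
step 5: add_zero (←) rewrites (- a) into ((- a) + 0)
step 6: add_zero (←) rewrites (- a) into ((- a) + 0), now (((- a) + 0) + 0)
step 7: add_zero (←) rewrites (- a) into ((- a) + 0), now ((((- a) + 0) + 0) + 0)
step 8: add_zero (←) rewrites ((((- a) + 0) + 0) + 0) into (((((- a) + 0) + 0) + 0) + 0)
step 9: add_zero (←) rewrites (((- a) + 0) + 0) into ((((- a) + 0) + 0) + 0), which is E2

YES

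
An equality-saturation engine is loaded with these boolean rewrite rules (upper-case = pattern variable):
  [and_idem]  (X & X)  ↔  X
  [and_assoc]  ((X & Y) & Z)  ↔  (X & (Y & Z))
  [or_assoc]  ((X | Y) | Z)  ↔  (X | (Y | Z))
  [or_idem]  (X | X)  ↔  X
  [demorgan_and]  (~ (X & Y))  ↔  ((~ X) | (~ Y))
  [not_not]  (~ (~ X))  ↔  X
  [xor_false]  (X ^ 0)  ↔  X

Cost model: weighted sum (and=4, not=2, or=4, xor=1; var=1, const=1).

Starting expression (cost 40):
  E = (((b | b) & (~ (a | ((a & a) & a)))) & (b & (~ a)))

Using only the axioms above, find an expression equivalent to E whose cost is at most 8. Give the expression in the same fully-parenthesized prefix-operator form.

1. [and_idem →] (a & a)  →  a;  E = (((b | b) & (~ (a | (a & a)))) & (b & (~ a)))
2. [and_idem →] (a & a)  →  a;  E = (((b | b) & (~ (a | a))) & (b & (~ a)))
3. [or_idem →] (b | b)  →  b;  E = ((b & (~ (a | a))) & (b & (~ a)))
4. [or_idem →] (a | a)  →  a;  E = ((b & (~ a)) & (b & (~ a)))
5. [and_idem →] ((b & (~ a)) & (b & (~ a)))  →  (b & (~ a));  cost 8 ≤ 8, done

(b & (~ a))   [cost 8]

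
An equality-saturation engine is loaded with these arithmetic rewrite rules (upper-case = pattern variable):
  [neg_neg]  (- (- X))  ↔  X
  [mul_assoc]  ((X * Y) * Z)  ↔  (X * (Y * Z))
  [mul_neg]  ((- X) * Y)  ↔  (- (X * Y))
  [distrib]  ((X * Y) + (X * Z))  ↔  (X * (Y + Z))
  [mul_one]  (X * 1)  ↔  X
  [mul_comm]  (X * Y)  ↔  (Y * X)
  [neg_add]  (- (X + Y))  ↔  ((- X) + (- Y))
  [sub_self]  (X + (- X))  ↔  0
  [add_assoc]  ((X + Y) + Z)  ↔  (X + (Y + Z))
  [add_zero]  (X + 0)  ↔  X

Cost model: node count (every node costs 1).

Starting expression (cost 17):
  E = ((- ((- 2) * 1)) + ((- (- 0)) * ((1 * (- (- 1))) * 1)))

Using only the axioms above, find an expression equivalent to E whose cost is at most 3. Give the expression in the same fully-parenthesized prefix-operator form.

(- (- 2))   [cost 3]

step 1: neg_neg (→) rewrites (- (- 1)) into 1, now ((- ((- 2) * 1)) + ((- (- 0)) * ((1 * 1) * 1)))
step 2: neg_neg (→) rewrites (- (- 0)) into 0, now ((- ((- 2) * 1)) + (0 * ((1 * 1) * 1)))
step 3: mul_one (→) rewrites (1 * 1) into 1, now ((- ((- 2) * 1)) + (0 * (1 * 1)))
step 4: mul_neg (→) rewrites ((- 2) * 1) into (- (2 * 1)), now ((- (- (2 * 1))) + (0 * (1 * 1)))
step 5: mul_one (→) rewrites (2 * 1) into 2, now ((- (- 2)) + (0 * (1 * 1)))
step 6: mul_one (→) rewrites (1 * 1) into 1, now ((- (- 2)) + (0 * 1))
step 7: mul_one (→) rewrites (0 * 1) into 0, now ((- (- 2)) + 0)
step 8: add_zero (→) rewrites ((- (- 2)) + 0) into (- (- 2)), reaching cost 3 (bound 3)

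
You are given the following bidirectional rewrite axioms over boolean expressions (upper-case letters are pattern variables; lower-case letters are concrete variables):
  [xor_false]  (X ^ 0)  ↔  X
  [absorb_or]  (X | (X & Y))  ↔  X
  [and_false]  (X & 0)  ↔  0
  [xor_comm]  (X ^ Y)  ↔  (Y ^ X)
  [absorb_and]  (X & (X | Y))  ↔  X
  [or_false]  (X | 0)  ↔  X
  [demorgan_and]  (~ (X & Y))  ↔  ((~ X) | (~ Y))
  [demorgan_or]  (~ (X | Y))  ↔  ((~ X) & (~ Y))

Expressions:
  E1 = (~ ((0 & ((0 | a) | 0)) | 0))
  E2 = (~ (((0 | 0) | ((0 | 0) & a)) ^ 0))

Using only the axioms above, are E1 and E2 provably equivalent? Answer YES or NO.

step 1: or_false (→) rewrites ((0 | a) | 0) into (0 | a), now (~ ((0 & (0 | a)) | 0))
step 2: or_false (→) rewrites ((0 & (0 | a)) | 0) into (0 & (0 | a)), now (~ (0 & (0 | a)))
step 3: absorb_and (→) rewrites (0 & (0 | a)) into 0, now (~ 0)
step 4: xor_false (←) rewrites 0 into (0 ^ 0), now (~ (0 ^ 0))
step 5: or_false (←) rewrites 0 into (0 | 0), now (~ ((0 | 0) ^ 0))
step 6: absorb_or (←) rewrites (0 | 0) into ((0 | 0) | ((0 | 0) & a)), which is E2

YES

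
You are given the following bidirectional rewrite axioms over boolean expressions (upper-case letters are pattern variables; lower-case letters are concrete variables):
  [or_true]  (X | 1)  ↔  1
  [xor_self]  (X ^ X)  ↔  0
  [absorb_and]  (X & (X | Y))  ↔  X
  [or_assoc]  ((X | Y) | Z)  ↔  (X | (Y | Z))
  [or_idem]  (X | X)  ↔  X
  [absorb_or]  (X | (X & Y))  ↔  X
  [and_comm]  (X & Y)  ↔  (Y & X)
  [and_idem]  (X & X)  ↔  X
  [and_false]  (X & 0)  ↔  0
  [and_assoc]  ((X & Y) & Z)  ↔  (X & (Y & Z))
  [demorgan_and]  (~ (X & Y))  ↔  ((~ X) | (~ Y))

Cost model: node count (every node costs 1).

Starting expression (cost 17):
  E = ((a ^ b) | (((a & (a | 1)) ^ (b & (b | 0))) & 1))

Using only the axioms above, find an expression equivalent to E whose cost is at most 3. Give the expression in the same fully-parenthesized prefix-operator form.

(a ^ b)   [cost 3]

step 1: absorb_and (→) rewrites (a & (a | 1)) into a, now ((a ^ b) | ((a ^ (b & (b | 0))) & 1))
step 2: absorb_and (→) rewrites (b & (b | 0)) into b, now ((a ^ b) | ((a ^ b) & 1))
step 3: absorb_or (→) rewrites ((a ^ b) | ((a ^ b) & 1)) into (a ^ b), reaching cost 3 (bound 3)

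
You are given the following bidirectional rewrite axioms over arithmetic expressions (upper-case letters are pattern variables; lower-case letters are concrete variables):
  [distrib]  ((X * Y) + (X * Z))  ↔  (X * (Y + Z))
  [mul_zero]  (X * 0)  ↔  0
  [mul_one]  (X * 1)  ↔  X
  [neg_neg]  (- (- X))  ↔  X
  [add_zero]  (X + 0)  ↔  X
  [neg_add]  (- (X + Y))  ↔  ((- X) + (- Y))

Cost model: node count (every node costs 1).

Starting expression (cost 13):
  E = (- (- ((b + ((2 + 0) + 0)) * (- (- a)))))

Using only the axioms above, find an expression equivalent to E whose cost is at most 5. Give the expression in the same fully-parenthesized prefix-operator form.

(1) (- (- ((b + ((2 + 0) + 0)) * (- (- a)))))  =[neg_neg →]=  ((b + ((2 + 0) + 0)) * (- (- a)))
(2) (- (- a))  =[neg_neg →]=  a    ⊢ ((b + ((2 + 0) + 0)) * a)
(3) (2 + 0)  =[add_zero →]=  2    ⊢ ((b + (2 + 0)) * a)
(4) (2 + 0)  =[add_zero →]=  2    ⊢ cost 5, within 5

((b + 2) * a)   [cost 5]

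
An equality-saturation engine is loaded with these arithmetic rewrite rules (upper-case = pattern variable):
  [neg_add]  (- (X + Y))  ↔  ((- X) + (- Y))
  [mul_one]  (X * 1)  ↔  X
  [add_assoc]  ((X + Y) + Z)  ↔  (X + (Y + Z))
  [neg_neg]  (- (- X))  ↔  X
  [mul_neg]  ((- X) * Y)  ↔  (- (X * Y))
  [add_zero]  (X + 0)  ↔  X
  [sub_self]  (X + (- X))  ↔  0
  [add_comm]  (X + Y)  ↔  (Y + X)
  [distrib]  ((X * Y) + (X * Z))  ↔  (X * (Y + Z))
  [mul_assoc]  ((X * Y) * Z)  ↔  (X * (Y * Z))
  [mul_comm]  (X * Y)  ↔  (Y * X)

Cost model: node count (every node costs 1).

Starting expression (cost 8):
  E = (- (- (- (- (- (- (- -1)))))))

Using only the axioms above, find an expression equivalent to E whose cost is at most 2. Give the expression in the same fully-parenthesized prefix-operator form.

(- -1)   [cost 2]

1. [neg_neg →] (- (- (- -1)))  →  (- -1);  E = (- (- (- (- (- -1)))))
2. [neg_neg →] (- (- -1))  →  -1;  E = (- (- (- -1)))
3. [neg_neg →] (- (- -1))  →  -1;  cost 2 ≤ 2, done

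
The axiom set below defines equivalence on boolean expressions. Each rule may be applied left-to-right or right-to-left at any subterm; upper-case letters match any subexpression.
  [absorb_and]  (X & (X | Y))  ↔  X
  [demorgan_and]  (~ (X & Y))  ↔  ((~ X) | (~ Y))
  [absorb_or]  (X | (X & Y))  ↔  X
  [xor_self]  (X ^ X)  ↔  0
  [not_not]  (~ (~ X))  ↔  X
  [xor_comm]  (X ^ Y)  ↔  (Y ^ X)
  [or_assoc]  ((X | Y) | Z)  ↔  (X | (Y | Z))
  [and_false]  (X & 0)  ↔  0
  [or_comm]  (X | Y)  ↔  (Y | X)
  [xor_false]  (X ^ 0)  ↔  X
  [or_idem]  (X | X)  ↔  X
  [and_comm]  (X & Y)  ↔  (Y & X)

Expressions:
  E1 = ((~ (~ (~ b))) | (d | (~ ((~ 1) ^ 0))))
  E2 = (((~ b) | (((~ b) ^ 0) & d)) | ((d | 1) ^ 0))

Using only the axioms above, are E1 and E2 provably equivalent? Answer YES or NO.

YES

1. [xor_false →] ((~ 1) ^ 0)  →  (~ 1);  E1 = ((~ (~ (~ b))) | (d | (~ (~ 1))))
2. [not_not →] (~ (~ (~ b)))  →  (~ b);  E1 = ((~ b) | (d | (~ (~ 1))))
3. [not_not →] (~ (~ 1))  →  1;  E1 = ((~ b) | (d | 1))
4. [absorb_or ←] (~ b)  →  ((~ b) | ((~ b) & d));  E1 = (((~ b) | ((~ b) & d)) | (d | 1))
5. [xor_false ←] (~ b)  →  ((~ b) ^ 0);  E1 = (((~ b) | (((~ b) ^ 0) & d)) | (d | 1))
6. [xor_false ←] (d | 1)  →  ((d | 1) ^ 0);  this is E2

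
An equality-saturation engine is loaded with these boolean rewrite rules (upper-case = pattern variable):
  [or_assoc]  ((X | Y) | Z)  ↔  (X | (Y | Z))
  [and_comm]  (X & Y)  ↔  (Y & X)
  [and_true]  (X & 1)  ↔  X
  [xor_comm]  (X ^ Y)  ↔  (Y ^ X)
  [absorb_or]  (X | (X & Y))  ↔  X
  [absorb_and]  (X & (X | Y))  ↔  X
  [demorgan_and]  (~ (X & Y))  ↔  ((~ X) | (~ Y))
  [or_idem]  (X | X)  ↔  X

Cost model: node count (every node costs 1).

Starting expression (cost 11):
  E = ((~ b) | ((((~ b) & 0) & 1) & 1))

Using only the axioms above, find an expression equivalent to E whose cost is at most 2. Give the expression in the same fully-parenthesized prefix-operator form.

(~ b)   [cost 2]

(1) ((((~ b) & 0) & 1) & 1)  =[and_true →]=  (((~ b) & 0) & 1)    ⊢ ((~ b) | (((~ b) & 0) & 1))
(2) (((~ b) & 0) & 1)  =[and_true →]=  ((~ b) & 0)    ⊢ ((~ b) | ((~ b) & 0))
(3) ((~ b) | ((~ b) & 0))  =[absorb_or →]=  (~ b)    ⊢ cost 2, within 2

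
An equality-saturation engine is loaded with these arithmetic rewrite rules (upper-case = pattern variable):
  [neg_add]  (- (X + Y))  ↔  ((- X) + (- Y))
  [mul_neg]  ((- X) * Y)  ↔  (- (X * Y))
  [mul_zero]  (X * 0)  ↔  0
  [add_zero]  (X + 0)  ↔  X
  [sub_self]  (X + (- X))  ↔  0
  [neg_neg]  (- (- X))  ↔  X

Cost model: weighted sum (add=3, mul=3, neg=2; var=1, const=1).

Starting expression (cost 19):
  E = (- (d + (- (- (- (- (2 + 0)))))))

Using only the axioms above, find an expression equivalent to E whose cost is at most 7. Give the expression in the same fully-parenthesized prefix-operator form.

1. [add_zero →] (2 + 0)  →  2;  E = (- (d + (- (- (- (- 2))))))
2. [neg_neg →] (- (- (- 2)))  →  (- 2);  E = (- (d + (- (- 2))))
3. [neg_neg →] (- (- 2))  →  2;  cost 7 ≤ 7, done

(- (d + 2))   [cost 7]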